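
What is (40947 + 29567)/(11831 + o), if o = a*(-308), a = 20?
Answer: 70514/5671 ≈ 12.434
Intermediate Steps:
o = -6160 (o = 20*(-308) = -6160)
(40947 + 29567)/(11831 + o) = (40947 + 29567)/(11831 - 6160) = 70514/5671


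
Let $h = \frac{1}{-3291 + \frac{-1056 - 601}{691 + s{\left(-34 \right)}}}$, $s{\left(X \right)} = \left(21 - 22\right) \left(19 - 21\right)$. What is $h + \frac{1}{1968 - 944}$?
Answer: $\frac{98293}{146068480} \approx 0.00067292$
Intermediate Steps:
$s{\left(X \right)} = 2$ ($s{\left(X \right)} = \left(-1\right) \left(-2\right) = 2$)
$h = - \frac{693}{2282320}$ ($h = \frac{1}{-3291 + \frac{-1056 - 601}{691 + 2}} = \frac{1}{-3291 - \frac{1657}{693}} = \frac{1}{- \frac{2282320}{693}} = - \frac{693}{2282320} \approx -0.00030364$)
$h + \frac{1}{1968 - 944} = - \frac{693}{2282320} + \frac{1}{1968 - 944} = - \frac{693}{2282320} + \frac{1}{1024} = \frac{98293}{146068480}$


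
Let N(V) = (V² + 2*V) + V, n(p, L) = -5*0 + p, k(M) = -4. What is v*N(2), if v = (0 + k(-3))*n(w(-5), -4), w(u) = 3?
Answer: -120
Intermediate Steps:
n(p, L) = p (n(p, L) = 0 + p = p)
v = -12 (v = (0 - 4)*3 = -4*3 = -12)
N(V) = V² + 3*V
v*N(2) = -24*(3 + 2) = -24*5 = -12*10 = -120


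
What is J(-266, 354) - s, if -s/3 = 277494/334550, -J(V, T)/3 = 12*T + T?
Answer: -2308982409/167275 ≈ -13804.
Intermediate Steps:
J(V, T) = -39*T (J(V, T) = -3*(12*T + T) = -39*T)
s = -416241/167275 (s = -832482/334550 = -3*138747/167275 = -416241/167275 ≈ -2.4884)
J(-266, 354) - s = -39*354 - 1*(-416241/167275) = -13806 + 416241/167275 = -2308982409/167275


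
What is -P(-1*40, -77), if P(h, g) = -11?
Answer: 11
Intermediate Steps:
-P(-1*40, -77) = -1*(-11) = 11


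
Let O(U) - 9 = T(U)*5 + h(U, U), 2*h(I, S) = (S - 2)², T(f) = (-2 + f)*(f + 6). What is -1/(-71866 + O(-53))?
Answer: 2/114839 ≈ 1.7416e-5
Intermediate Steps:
T(f) = (-2 + f)*(6 + f)
h(I, S) = (-2 + S)²/2 (h(I, S) = (S - 2)²/2 = (-2 + S)²/2)
O(U) = -51 + (-2 + U)²/2 + 5*U² + 20*U (O(U) = 9 + ((-12 + U² + 4*U)*5 + (-2 + U)²/2) = 9 + ((-60 + 5*U² + 20*U) + (-2 + U)²/2) = 9 + (-60 + (-2 + U)²/2 + 5*U² + 20*U) = -51 + (-2 + U)²/2 + 5*U² + 20*U)
-1/(-71866 + O(-53)) = -1/(-71866 + (-49 + 18*(-53) + (11/2)*(-53)²)) = -1/(-71866 + (-49 - 954 + (11/2)*2809)) = -1/(-71866 + (-49 - 954 + 30899/2)) = -1/(-71866 + 28893/2) = -1/(-114839/2) = -1*(-2/114839) = 2/114839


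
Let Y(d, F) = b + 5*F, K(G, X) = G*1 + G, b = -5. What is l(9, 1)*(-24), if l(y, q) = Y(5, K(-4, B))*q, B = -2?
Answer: 1080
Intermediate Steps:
K(G, X) = 2*G (K(G, X) = G + G = 2*G)
Y(d, F) = -5 + 5*F
l(y, q) = -45*q (l(y, q) = (-5 + 5*(2*(-4)))*q = (-5 + 5*(-8))*q = (-5 - 40)*q = -45*q)
l(9, 1)*(-24) = -45*1*(-24) = -45*(-24) = 1080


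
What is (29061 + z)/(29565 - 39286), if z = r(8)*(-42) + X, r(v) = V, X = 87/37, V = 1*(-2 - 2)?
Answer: -1081560/359677 ≈ -3.0070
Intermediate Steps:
V = -4 (V = 1*(-4) = -4)
X = 87/37 (X = 87*(1/37) = 87/37 ≈ 2.3514)
r(v) = -4
z = 6303/37 (z = -4*(-42) + 87/37 = 168 + 87/37 = 6303/37 ≈ 170.35)
(29061 + z)/(29565 - 39286) = (29061 + 6303/37)/(29565 - 39286) = (1081560/37)/(-9721) = (1081560/37)*(-1/9721) = -1081560/359677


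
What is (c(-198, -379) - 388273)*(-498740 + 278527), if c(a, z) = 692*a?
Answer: 115675466557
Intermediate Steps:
(c(-198, -379) - 388273)*(-498740 + 278527) = (692*(-198) - 388273)*(-498740 + 278527) = (-137016 - 388273)*(-220213) = -525289*(-220213) = 115675466557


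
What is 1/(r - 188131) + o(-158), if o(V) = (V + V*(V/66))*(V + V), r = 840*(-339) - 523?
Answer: -1087284252865/15622662 ≈ -69597.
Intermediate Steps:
r = -285283 (r = -284760 - 523 = -285283)
o(V) = 2*V*(V + V**2/66) (o(V) = (V + V*(V*(1/66)))*(2*V) = (V + V*(V/66))*(2*V) = (V + V**2/66)*(2*V) = 2*V*(V + V**2/66))
1/(r - 188131) + o(-158) = 1/(-285283 - 188131) + (1/33)*(-158)**2*(66 - 158) = 1/(-473414) + (1/33)*24964*(-92) = -1/473414 - 2296688/33 = -1087284252865/15622662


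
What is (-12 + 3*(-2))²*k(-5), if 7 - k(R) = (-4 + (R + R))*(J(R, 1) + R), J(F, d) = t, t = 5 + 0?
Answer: 2268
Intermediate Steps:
t = 5
J(F, d) = 5
k(R) = 7 - (-4 + 2*R)*(5 + R) (k(R) = 7 - (-4 + (R + R))*(5 + R) = 7 - (-4 + 2*R)*(5 + R))
(-12 + 3*(-2))²*k(-5) = (-12 + 3*(-2))²*(27 - 6*(-5) - 2*(-5)²) = (-12 - 6)²*(27 + 30 - 2*25) = (-18)²*(27 + 30 - 50) = 324*7 = 2268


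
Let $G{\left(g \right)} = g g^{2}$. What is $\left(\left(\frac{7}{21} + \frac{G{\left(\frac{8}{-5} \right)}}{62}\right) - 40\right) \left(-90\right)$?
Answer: $\frac{2771358}{775} \approx 3575.9$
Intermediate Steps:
$G{\left(g \right)} = g^{3}$
$\left(\left(\frac{7}{21} + \frac{G{\left(\frac{8}{-5} \right)}}{62}\right) - 40\right) \left(-90\right) = \left(\left(\frac{7}{21} + \frac{\left(\frac{8}{-5}\right)^{3}}{62}\right) - 40\right) \left(-90\right) = \left(\left(7 \cdot \frac{1}{21} + \left(8 \left(- \frac{1}{5}\right)\right)^{3} \cdot \frac{1}{62}\right) - 40\right) \left(-90\right) = \left(\left(\frac{1}{3} + \left(- \frac{8}{5}\right)^{3} \cdot \frac{1}{62}\right) - 40\right) \left(-90\right) = \left(\left(\frac{1}{3} - \frac{256}{3875}\right) - 40\right) \left(-90\right) = \left(\frac{3107}{11625} - 40\right) \left(-90\right) = \left(- \frac{461893}{11625}\right) \left(-90\right) = \frac{2771358}{775}$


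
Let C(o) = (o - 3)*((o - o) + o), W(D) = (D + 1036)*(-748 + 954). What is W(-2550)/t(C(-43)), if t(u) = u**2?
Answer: -77971/978121 ≈ -0.079715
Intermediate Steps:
W(D) = 213416 + 206*D (W(D) = (1036 + D)*206 = 213416 + 206*D)
C(o) = o*(-3 + o) (C(o) = (-3 + o)*(0 + o) = (-3 + o)*o = o*(-3 + o))
W(-2550)/t(C(-43)) = (213416 + 206*(-2550))/((-43*(-3 - 43))**2) = (213416 - 525300)/((-43*(-46))**2) = -311884/(1978**2) = -311884/3912484 = -311884*1/3912484 = -77971/978121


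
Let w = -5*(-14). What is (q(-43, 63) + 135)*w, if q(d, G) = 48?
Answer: 12810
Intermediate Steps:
w = 70
(q(-43, 63) + 135)*w = (48 + 135)*70 = 183*70 = 12810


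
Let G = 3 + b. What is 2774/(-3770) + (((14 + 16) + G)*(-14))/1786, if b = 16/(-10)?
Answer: -1652914/1683305 ≈ -0.98195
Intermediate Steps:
b = -8/5 (b = 16*(-1/10) = -8/5 ≈ -1.6000)
G = 7/5 (G = 3 - 8/5 = 7/5 ≈ 1.4000)
2774/(-3770) + (((14 + 16) + G)*(-14))/1786 = 2774/(-3770) + (((14 + 16) + 7/5)*(-14))/1786 = 2774*(-1/3770) + ((30 + 7/5)*(-14))*(1/1786) = -1387/1885 + ((157/5)*(-14))*(1/1786) = -1387/1885 - 2198/5*1/1786 = -1387/1885 - 1099/4465 = -1652914/1683305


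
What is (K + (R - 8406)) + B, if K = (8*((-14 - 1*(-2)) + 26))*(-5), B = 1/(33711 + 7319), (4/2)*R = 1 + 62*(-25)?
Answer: -199826357/20515 ≈ -9740.5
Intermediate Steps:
R = -1549/2 (R = (1 + 62*(-25))/2 = (1 - 1550)/2 = (1/2)*(-1549) = -1549/2 ≈ -774.50)
B = 1/41030 ≈ 2.4372e-5
K = -560 (K = (8*((-14 + 2) + 26))*(-5) = (8*(-12 + 26))*(-5) = (8*14)*(-5) = 112*(-5) = -560)
(K + (R - 8406)) + B = (-560 + (-1549/2 - 8406)) + 1/41030 = (-560 - 18361/2) + 1/41030 = -19481/2 + 1/41030 = -199826357/20515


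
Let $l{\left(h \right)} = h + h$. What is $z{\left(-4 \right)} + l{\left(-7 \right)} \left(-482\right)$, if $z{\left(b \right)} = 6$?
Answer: $6754$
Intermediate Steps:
$l{\left(h \right)} = 2 h$
$z{\left(-4 \right)} + l{\left(-7 \right)} \left(-482\right) = 6 + 2 \left(-7\right) \left(-482\right) = 6 - -6748 = 6 + 6748 = 6754$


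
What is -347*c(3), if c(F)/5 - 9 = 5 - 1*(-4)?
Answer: -31230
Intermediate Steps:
c(F) = 90 (c(F) = 45 + 5*(5 - 1*(-4)) = 45 + 5*(5 + 4) = 45 + 5*9 = 45 + 45 = 90)
-347*c(3) = -347*90 = -31230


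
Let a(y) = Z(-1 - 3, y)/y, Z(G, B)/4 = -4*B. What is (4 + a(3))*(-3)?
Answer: 36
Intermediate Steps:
Z(G, B) = -16*B (Z(G, B) = 4*(-4*B) = -16*B)
a(y) = -16 (a(y) = (-16*y)/y = -16)
(4 + a(3))*(-3) = (4 - 16)*(-3) = -12*(-3) = 36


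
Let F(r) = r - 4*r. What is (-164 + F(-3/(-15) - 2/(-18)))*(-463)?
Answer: 1145462/15 ≈ 76364.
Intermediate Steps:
F(r) = -3*r
(-164 + F(-3/(-15) - 2/(-18)))*(-463) = (-164 - 3*(-3/(-15) - 2/(-18)))*(-463) = (-164 - 3*(-3*(-1/15) - 2*(-1/18)))*(-463) = (-164 - 3*(1/5 + 1/9))*(-463) = (-164 - 3*14/45)*(-463) = (-164 - 14/15)*(-463) = -2474/15*(-463) = 1145462/15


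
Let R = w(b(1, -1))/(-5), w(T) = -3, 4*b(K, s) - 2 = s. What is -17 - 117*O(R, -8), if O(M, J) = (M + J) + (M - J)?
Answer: -787/5 ≈ -157.40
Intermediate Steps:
b(K, s) = 1/2 + s/4
R = 3/5 (R = -3/(-5) = -3*(-1/5) = 3/5 ≈ 0.60000)
O(M, J) = 2*M (O(M, J) = (J + M) + (M - J) = 2*M)
-17 - 117*O(R, -8) = -17 - 234*3/5 = -17 - 117*6/5 = -17 - 702/5 = -787/5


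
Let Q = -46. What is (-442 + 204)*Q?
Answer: 10948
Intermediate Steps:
(-442 + 204)*Q = (-442 + 204)*(-46) = -238*(-46) = 10948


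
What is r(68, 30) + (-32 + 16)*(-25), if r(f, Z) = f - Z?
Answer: 438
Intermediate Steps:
r(68, 30) + (-32 + 16)*(-25) = (68 - 1*30) + (-32 + 16)*(-25) = (68 - 30) - 16*(-25) = 38 + 400 = 438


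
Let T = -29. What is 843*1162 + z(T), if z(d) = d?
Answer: 979537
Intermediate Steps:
843*1162 + z(T) = 843*1162 - 29 = 979566 - 29 = 979537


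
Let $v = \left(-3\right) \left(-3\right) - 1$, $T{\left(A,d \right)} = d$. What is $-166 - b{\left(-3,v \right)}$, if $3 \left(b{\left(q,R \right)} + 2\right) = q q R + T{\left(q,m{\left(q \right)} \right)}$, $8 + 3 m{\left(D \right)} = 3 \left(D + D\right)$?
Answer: $- \frac{1666}{9} \approx -185.11$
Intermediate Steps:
$m{\left(D \right)} = - \frac{8}{3} + 2 D$ ($m{\left(D \right)} = - \frac{8}{3} + \frac{3 \left(D + D\right)}{3} = - \frac{8}{3} + \frac{3 \cdot 2 D}{3} = - \frac{8}{3} + \frac{6 D}{3} = - \frac{8}{3} + 2 D$)
$v = 8$ ($v = 9 - 1 = 8$)
$b{\left(q,R \right)} = - \frac{26}{9} + \frac{2 q}{3} + \frac{R q^{2}}{3}$ ($b{\left(q,R \right)} = -2 + \frac{q q R + \left(- \frac{8}{3} + 2 q\right)}{3} = -2 + \frac{q^{2} R + \left(- \frac{8}{3} + 2 q\right)}{3} = -2 + \frac{R q^{2} + \left(- \frac{8}{3} + 2 q\right)}{3} = -2 + \frac{- \frac{8}{3} + 2 q + R q^{2}}{3} = -2 + \left(- \frac{8}{9} + \frac{2 q}{3} + \frac{R q^{2}}{3}\right) = - \frac{26}{9} + \frac{2 q}{3} + \frac{R q^{2}}{3}$)
$-166 - b{\left(-3,v \right)} = -166 - \left(- \frac{26}{9} + \frac{2}{3} \left(-3\right) + \frac{1}{3} \cdot 8 \left(-3\right)^{2}\right) = -166 - \left(- \frac{26}{9} - 2 + \frac{1}{3} \cdot 8 \cdot 9\right) = -166 - \left(- \frac{26}{9} - 2 + 24\right) = -166 - \frac{172}{9} = - \frac{1666}{9}$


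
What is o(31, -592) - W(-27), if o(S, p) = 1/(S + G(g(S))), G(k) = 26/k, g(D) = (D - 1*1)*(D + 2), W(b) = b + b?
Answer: 829827/15358 ≈ 54.032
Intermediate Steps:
W(b) = 2*b
g(D) = (-1 + D)*(2 + D) (g(D) = (D - 1)*(2 + D) = (-1 + D)*(2 + D))
o(S, p) = 1/(S + 26/(-2 + S + S²))
o(31, -592) - W(-27) = (-2 + 31 + 31²)/(26 + 31*(-2 + 31 + 31²)) - 2*(-27) = (-2 + 31 + 961)/(26 + 31*(-2 + 31 + 961)) - 1*(-54) = 990/(26 + 31*990) + 54 = 990/(26 + 30690) + 54 = 990/30716 + 54 = (1/30716)*990 + 54 = 495/15358 + 54 = 829827/15358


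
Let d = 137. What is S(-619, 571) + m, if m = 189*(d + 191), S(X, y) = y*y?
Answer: 388033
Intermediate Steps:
S(X, y) = y**2
m = 61992 (m = 189*(137 + 191) = 189*328 = 61992)
S(-619, 571) + m = 571**2 + 61992 = 326041 + 61992 = 388033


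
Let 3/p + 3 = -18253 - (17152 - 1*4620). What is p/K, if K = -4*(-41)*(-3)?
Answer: 1/5049232 ≈ 1.9805e-7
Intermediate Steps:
p = -3/30788 (p = 3/(-3 + (-18253 - (17152 - 1*4620))) = 3/(-3 + (-18253 - (17152 - 4620))) = 3/(-3 + (-18253 - 1*12532)) = 3/(-3 + (-18253 - 12532)) = 3/(-3 - 30785) = 3/(-30788) = 3*(-1/30788) = -3/30788 ≈ -9.7441e-5)
K = -492 (K = 164*(-3) = -492)
p/K = -3/30788/(-492) = -3/30788*(-1/492) = 1/5049232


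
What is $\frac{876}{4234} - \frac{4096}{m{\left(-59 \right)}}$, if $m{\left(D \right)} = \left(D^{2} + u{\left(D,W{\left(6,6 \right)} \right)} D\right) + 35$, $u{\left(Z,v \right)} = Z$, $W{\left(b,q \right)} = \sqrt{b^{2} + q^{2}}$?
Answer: $- \frac{76802}{202913} \approx -0.3785$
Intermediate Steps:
$m{\left(D \right)} = 35 + 2 D^{2}$ ($m{\left(D \right)} = \left(D^{2} + D D\right) + 35 = \left(D^{2} + D^{2}\right) + 35 = 2 D^{2} + 35 = 35 + 2 D^{2}$)
$\frac{876}{4234} - \frac{4096}{m{\left(-59 \right)}} = \frac{876}{4234} - \frac{4096}{35 + 2 \left(-59\right)^{2}} = 876 \cdot \frac{1}{4234} - \frac{4096}{35 + 2 \cdot 3481} = \frac{6}{29} - \frac{4096}{35 + 6962} = \frac{6}{29} - \frac{4096}{6997} = - \frac{76802}{202913}$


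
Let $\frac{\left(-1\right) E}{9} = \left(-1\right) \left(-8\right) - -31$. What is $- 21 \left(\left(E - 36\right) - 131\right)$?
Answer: $10878$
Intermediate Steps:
$E = -351$ ($E = - 9 \left(\left(-1\right) \left(-8\right) - -31\right) = - 9 \left(8 + 31\right) = \left(-9\right) 39 = -351$)
$- 21 \left(\left(E - 36\right) - 131\right) = - 21 \left(\left(-351 - 36\right) - 131\right) = - 21 \left(-387 - 131\right) = \left(-21\right) \left(-518\right) = 10878$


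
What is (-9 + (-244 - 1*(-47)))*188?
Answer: -38728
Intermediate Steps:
(-9 + (-244 - 1*(-47)))*188 = (-9 + (-244 + 47))*188 = (-9 - 197)*188 = -206*188 = -38728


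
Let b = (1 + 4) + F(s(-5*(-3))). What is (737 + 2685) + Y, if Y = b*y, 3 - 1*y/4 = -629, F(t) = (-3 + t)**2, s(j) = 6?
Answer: 38814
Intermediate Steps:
y = 2528 (y = 12 - 4*(-629) = 12 + 2516 = 2528)
b = 14 (b = (1 + 4) + (-3 + 6)**2 = 5 + 3**2 = 5 + 9 = 14)
Y = 35392 (Y = 14*2528 = 35392)
(737 + 2685) + Y = (737 + 2685) + 35392 = 3422 + 35392 = 38814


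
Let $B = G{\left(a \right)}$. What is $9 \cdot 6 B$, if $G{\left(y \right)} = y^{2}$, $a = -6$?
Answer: $1944$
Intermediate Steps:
$B = 36$ ($B = \left(-6\right)^{2} = 36$)
$9 \cdot 6 B = 9 \cdot 6 \cdot 36 = 54 \cdot 36 = 1944$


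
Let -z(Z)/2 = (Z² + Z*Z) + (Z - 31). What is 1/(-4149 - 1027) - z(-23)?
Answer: 10393407/5176 ≈ 2008.0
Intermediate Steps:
z(Z) = 62 - 4*Z² - 2*Z (z(Z) = -2*((Z² + Z*Z) + (Z - 31)) = -2*((Z² + Z²) + (-31 + Z)) = -2*(2*Z² + (-31 + Z)) = -2*(-31 + Z + 2*Z²) = 62 - 4*Z² - 2*Z)
1/(-4149 - 1027) - z(-23) = 1/(-4149 - 1027) - (62 - 4*(-23)² - 2*(-23)) = 1/(-5176) - (62 - 4*529 + 46) = -1/5176 - (62 - 2116 + 46) = -1/5176 - 1*(-2008) = -1/5176 + 2008 = 10393407/5176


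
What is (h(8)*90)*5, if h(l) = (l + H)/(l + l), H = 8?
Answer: 450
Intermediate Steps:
h(l) = (8 + l)/(2*l) (h(l) = (l + 8)/(l + l) = (8 + l)/((2*l)) = (8 + l)*(1/(2*l)) = (8 + l)/(2*l))
(h(8)*90)*5 = (((½)*(8 + 8)/8)*90)*5 = (((½)*(⅛)*16)*90)*5 = (1*90)*5 = 90*5 = 450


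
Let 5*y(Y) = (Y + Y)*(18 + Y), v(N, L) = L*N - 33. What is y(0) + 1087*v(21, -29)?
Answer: -697854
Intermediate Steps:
v(N, L) = -33 + L*N
y(Y) = 2*Y*(18 + Y)/5 (y(Y) = ((Y + Y)*(18 + Y))/5 = ((2*Y)*(18 + Y))/5 = (2*Y*(18 + Y))/5 = 2*Y*(18 + Y)/5)
y(0) + 1087*v(21, -29) = (⅖)*0*(18 + 0) + 1087*(-33 - 29*21) = (⅖)*0*18 + 1087*(-33 - 609) = 0 + 1087*(-642) = 0 - 697854 = -697854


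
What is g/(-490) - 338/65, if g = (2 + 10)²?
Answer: -1346/245 ≈ -5.4939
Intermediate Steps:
g = 144 (g = 12² = 144)
g/(-490) - 338/65 = 144/(-490) - 338/65 = 144*(-1/490) - 338*1/65 = -72/245 - 26/5 = -1346/245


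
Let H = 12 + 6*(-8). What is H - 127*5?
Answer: -671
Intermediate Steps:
H = -36 (H = 12 - 48 = -36)
H - 127*5 = -36 - 127*5 = -36 - 635 = -671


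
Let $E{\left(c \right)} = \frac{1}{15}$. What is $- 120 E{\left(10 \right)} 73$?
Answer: $-584$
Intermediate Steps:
$E{\left(c \right)} = \frac{1}{15}$
$- 120 E{\left(10 \right)} 73 = \left(-120\right) \frac{1}{15} \cdot 73 = \left(-8\right) 73 = -584$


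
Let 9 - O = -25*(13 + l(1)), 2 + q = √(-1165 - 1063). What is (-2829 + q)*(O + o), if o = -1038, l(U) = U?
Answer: 1922249 - 1358*I*√557 ≈ 1.9222e+6 - 32050.0*I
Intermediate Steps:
q = -2 + 2*I*√557 (q = -2 + √(-1165 - 1063) = -2 + √(-2228) = -2 + 2*I*√557 ≈ -2.0 + 47.202*I)
O = 359 (O = 9 - (-25)*(13 + 1) = 9 - (-25)*14 = 9 - 1*(-350) = 9 + 350 = 359)
(-2829 + q)*(O + o) = (-2829 + (-2 + 2*I*√557))*(359 - 1038) = (-2831 + 2*I*√557)*(-679) = 1922249 - 1358*I*√557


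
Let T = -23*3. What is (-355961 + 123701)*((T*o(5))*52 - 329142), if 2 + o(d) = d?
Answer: 78946567560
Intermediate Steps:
T = -69
o(d) = -2 + d
(-355961 + 123701)*((T*o(5))*52 - 329142) = (-355961 + 123701)*(-69*(-2 + 5)*52 - 329142) = -232260*(-69*3*52 - 329142) = -232260*(-207*52 - 329142) = -232260*(-10764 - 329142) = -232260*(-339906) = 78946567560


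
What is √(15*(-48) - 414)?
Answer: 9*I*√14 ≈ 33.675*I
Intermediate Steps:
√(15*(-48) - 414) = √(-720 - 414) = √(-1134) = 9*I*√14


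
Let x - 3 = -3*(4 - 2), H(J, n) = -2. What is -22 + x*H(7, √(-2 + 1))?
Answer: -16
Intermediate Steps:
x = -3 (x = 3 - 3*(4 - 2) = 3 - 3*2 = 3 - 6 = -3)
-22 + x*H(7, √(-2 + 1)) = -22 - 3*(-2) = -22 + 6 = -16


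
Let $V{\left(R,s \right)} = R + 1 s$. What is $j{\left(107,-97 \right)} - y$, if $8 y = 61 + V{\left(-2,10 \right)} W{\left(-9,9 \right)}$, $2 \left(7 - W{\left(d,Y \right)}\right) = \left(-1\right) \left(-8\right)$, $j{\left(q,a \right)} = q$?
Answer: $\frac{771}{8} \approx 96.375$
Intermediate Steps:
$V{\left(R,s \right)} = R + s$
$W{\left(d,Y \right)} = 3$ ($W{\left(d,Y \right)} = 7 - \frac{\left(-1\right) \left(-8\right)}{2} = 7 - 4 = 3$)
$y = \frac{85}{8}$ ($y = \frac{61 + \left(-2 + 10\right) 3}{8} = \frac{61 + 8 \cdot 3}{8} = \frac{61 + 24}{8} = \frac{1}{8} \cdot 85 = \frac{85}{8} \approx 10.625$)
$j{\left(107,-97 \right)} - y = 107 - \frac{85}{8} = \frac{771}{8}$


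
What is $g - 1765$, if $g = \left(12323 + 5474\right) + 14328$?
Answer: $30360$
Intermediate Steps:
$g = 32125$ ($g = 17797 + 14328 = 32125$)
$g - 1765 = 32125 - 1765 = 30360$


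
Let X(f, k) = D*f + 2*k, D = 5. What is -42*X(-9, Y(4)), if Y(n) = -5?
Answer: 2310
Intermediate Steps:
X(f, k) = 2*k + 5*f (X(f, k) = 5*f + 2*k = 2*k + 5*f)
-42*X(-9, Y(4)) = -42*(2*(-5) + 5*(-9)) = -42*(-10 - 45) = -42*(-55) = 2310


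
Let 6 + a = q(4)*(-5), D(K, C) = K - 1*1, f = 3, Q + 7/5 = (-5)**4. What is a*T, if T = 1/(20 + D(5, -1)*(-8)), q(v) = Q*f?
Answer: 780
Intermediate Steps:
Q = 3118/5 (Q = -7/5 + (-5)**4 = -7/5 + 625 = 3118/5 ≈ 623.60)
D(K, C) = -1 + K (D(K, C) = K - 1 = -1 + K)
q(v) = 9354/5 (q(v) = (3118/5)*3 = 9354/5)
a = -9360 (a = -6 + (9354/5)*(-5) = -6 - 9354 = -9360)
T = -1/12 (T = 1/(20 + (-1 + 5)*(-8)) = 1/(20 + 4*(-8)) = 1/(20 - 32) = 1/(-12) = -1/12 ≈ -0.083333)
a*T = -9360*(-1/12) = 780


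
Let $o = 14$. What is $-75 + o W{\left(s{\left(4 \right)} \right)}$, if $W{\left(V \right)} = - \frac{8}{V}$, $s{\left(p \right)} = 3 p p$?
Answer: $- \frac{232}{3} \approx -77.333$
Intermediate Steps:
$s{\left(p \right)} = 3 p^{2}$
$-75 + o W{\left(s{\left(4 \right)} \right)} = -75 + 14 \left(- \frac{8}{3 \cdot 4^{2}}\right) = -75 + 14 \left(- \frac{8}{3 \cdot 16}\right) = -75 + 14 \left(- \frac{8}{48}\right) = -75 + 14 \left(\left(-8\right) \frac{1}{48}\right) = -75 + 14 \left(- \frac{1}{6}\right) = -75 - \frac{7}{3} = - \frac{232}{3}$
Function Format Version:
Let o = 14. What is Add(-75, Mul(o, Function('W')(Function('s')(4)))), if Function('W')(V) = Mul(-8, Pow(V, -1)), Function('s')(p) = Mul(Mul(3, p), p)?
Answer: Rational(-232, 3) ≈ -77.333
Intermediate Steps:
Function('s')(p) = Mul(3, Pow(p, 2))
Add(-75, Mul(o, Function('W')(Function('s')(4)))) = Add(-75, Mul(14, Mul(-8, Pow(Mul(3, Pow(4, 2)), -1)))) = Add(-75, Mul(14, Mul(-8, Pow(Mul(3, 16), -1)))) = Add(-75, Mul(14, Mul(-8, Pow(48, -1)))) = Add(-75, Mul(14, Mul(-8, Rational(1, 48)))) = Add(-75, Mul(14, Rational(-1, 6))) = Add(-75, Rational(-7, 3)) = Rational(-232, 3)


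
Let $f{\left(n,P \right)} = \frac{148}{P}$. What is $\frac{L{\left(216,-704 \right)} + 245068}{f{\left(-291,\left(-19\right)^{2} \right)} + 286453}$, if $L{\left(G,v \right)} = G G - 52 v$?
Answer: $\frac{118527852}{103409681} \approx 1.1462$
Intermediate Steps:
$L{\left(G,v \right)} = G^{2} - 52 v$
$\frac{L{\left(216,-704 \right)} + 245068}{f{\left(-291,\left(-19\right)^{2} \right)} + 286453} = \frac{\left(216^{2} - -36608\right) + 245068}{\frac{148}{\left(-19\right)^{2}} + 286453} = \frac{\left(46656 + 36608\right) + 245068}{\frac{148}{361} + 286453} = \frac{83264 + 245068}{148 \cdot \frac{1}{361} + 286453} = \frac{328332}{\frac{148}{361} + 286453} = \frac{328332}{\frac{103409681}{361}} = 328332 \cdot \frac{361}{103409681} = \frac{118527852}{103409681}$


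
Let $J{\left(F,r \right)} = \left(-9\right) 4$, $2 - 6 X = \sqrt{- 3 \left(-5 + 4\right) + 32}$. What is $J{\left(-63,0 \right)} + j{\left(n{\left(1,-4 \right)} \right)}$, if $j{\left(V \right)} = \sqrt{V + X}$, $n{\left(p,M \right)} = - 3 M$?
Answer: $-36 + \frac{\sqrt{444 - 6 \sqrt{35}}}{6} \approx -32.631$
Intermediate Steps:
$X = \frac{1}{3} - \frac{\sqrt{35}}{6}$ ($X = \frac{1}{3} - \frac{\sqrt{- 3 \left(-5 + 4\right) + 32}}{6} = \frac{1}{3} - \frac{\sqrt{\left(-3\right) \left(-1\right) + 32}}{6} = \frac{1}{3} - \frac{\sqrt{3 + 32}}{6} = \frac{1}{3} - \frac{\sqrt{35}}{6} \approx -0.65268$)
$j{\left(V \right)} = \sqrt{\frac{1}{3} + V - \frac{\sqrt{35}}{6}}$ ($j{\left(V \right)} = \sqrt{V + \left(\frac{1}{3} - \frac{\sqrt{35}}{6}\right)} = \sqrt{\frac{1}{3} + V - \frac{\sqrt{35}}{6}}$)
$J{\left(F,r \right)} = -36$
$J{\left(-63,0 \right)} + j{\left(n{\left(1,-4 \right)} \right)} = -36 + \frac{\sqrt{12 - 6 \sqrt{35} + 36 \left(\left(-3\right) \left(-4\right)\right)}}{6} = -36 + \frac{\sqrt{12 - 6 \sqrt{35} + 36 \cdot 12}}{6} = -36 + \frac{\sqrt{12 - 6 \sqrt{35} + 432}}{6} = -36 + \frac{\sqrt{444 - 6 \sqrt{35}}}{6}$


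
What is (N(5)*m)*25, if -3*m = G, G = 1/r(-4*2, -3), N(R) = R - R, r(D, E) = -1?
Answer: 0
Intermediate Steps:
N(R) = 0
G = -1 (G = 1/(-1) = -1)
m = 1/3 (m = -1/3*(-1) = 1/3 ≈ 0.33333)
(N(5)*m)*25 = (0*(1/3))*25 = 0*25 = 0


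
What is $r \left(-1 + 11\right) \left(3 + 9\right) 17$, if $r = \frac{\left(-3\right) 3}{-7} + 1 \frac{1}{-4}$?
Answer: $\frac{14790}{7} \approx 2112.9$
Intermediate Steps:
$r = \frac{29}{28}$ ($r = \left(-9\right) \left(- \frac{1}{7}\right) + 1 \left(- \frac{1}{4}\right) = \frac{9}{7} - \frac{1}{4} = \frac{29}{28} \approx 1.0357$)
$r \left(-1 + 11\right) \left(3 + 9\right) 17 = \frac{29 \left(-1 + 11\right) \left(3 + 9\right)}{28} \cdot 17 = \frac{29 \cdot 10 \cdot 12}{28} \cdot 17 = \frac{29}{28} \cdot 120 \cdot 17 = \frac{870}{7} \cdot 17 = \frac{14790}{7}$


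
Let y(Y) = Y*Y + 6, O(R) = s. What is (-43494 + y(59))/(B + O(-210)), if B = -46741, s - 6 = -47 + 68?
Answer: 40007/46714 ≈ 0.85642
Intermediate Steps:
s = 27 (s = 6 + (-47 + 68) = 6 + 21 = 27)
O(R) = 27
y(Y) = 6 + Y² (y(Y) = Y² + 6 = 6 + Y²)
(-43494 + y(59))/(B + O(-210)) = (-43494 + (6 + 59²))/(-46741 + 27) = (-43494 + (6 + 3481))/(-46714) = (-43494 + 3487)*(-1/46714) = -40007*(-1/46714) = 40007/46714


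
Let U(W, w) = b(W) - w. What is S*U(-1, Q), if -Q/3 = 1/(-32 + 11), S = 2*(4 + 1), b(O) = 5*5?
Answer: 1740/7 ≈ 248.57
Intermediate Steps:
b(O) = 25
S = 10 (S = 2*5 = 10)
Q = ⅐ (Q = -3/(-32 + 11) = -3/(-21) = -3*(-1/21) = ⅐ ≈ 0.14286)
U(W, w) = 25 - w
S*U(-1, Q) = 10*(25 - 1*⅐) = 10*(25 - ⅐) = 10*(174/7) = 1740/7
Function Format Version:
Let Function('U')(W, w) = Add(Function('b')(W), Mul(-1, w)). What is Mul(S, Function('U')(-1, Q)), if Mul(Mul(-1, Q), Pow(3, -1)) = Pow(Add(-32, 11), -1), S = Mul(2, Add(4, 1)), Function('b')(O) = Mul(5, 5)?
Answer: Rational(1740, 7) ≈ 248.57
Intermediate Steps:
Function('b')(O) = 25
S = 10 (S = Mul(2, 5) = 10)
Q = Rational(1, 7) (Q = Mul(-3, Pow(Add(-32, 11), -1)) = Mul(-3, Pow(-21, -1)) = Mul(-3, Rational(-1, 21)) = Rational(1, 7) ≈ 0.14286)
Function('U')(W, w) = Add(25, Mul(-1, w))
Mul(S, Function('U')(-1, Q)) = Mul(10, Add(25, Mul(-1, Rational(1, 7)))) = Mul(10, Add(25, Rational(-1, 7))) = Mul(10, Rational(174, 7)) = Rational(1740, 7)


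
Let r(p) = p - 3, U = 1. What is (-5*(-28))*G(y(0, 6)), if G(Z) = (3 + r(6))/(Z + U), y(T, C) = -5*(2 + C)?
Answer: -280/13 ≈ -21.538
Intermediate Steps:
r(p) = -3 + p
y(T, C) = -10 - 5*C
G(Z) = 6/(1 + Z) (G(Z) = (3 + (-3 + 6))/(Z + 1) = (3 + 3)/(1 + Z) = 6/(1 + Z))
(-5*(-28))*G(y(0, 6)) = (-5*(-28))*(6/(1 + (-10 - 5*6))) = 140*(6/(1 + (-10 - 30))) = 140*(6/(1 - 40)) = 140*(6/(-39)) = 140*(6*(-1/39)) = 140*(-2/13) = -280/13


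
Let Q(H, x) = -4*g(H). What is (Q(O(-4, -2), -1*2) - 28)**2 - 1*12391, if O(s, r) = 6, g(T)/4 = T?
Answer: 2985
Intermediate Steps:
g(T) = 4*T
Q(H, x) = -16*H
(Q(O(-4, -2), -1*2) - 28)**2 - 1*12391 = (-16*6 - 28)**2 - 1*12391 = (-96 - 28)**2 - 12391 = (-124)**2 - 12391 = 15376 - 12391 = 2985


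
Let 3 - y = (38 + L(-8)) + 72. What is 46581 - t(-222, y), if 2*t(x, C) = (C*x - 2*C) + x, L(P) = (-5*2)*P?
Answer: 25748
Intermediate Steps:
L(P) = -10*P
y = -187 (y = 3 - ((38 - 10*(-8)) + 72) = 3 - ((38 + 80) + 72) = 3 - (118 + 72) = 3 - 1*190 = 3 - 190 = -187)
t(x, C) = x/2 - C + C*x/2 (t(x, C) = ((C*x - 2*C) + x)/2 = ((-2*C + C*x) + x)/2 = (x - 2*C + C*x)/2 = x/2 - C + C*x/2)
46581 - t(-222, y) = 46581 - ((½)*(-222) - 1*(-187) + (½)*(-187)*(-222)) = 46581 - (-111 + 187 + 20757) = 46581 - 1*20833 = 46581 - 20833 = 25748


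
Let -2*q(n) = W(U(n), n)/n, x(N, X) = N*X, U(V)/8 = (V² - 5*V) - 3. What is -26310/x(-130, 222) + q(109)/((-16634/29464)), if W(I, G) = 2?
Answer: 809219165/872103986 ≈ 0.92789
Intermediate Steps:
U(V) = -24 - 40*V + 8*V² (U(V) = 8*((V² - 5*V) - 3) = 8*(-3 + V² - 5*V) = -24 - 40*V + 8*V²)
q(n) = -1/n
-26310/x(-130, 222) + q(109)/((-16634/29464)) = -26310/((-130*222)) + (-1/109)/((-16634/29464)) = -26310/(-28860) + (-1*1/109)/((-16634*1/29464)) = -26310*(-1/28860) - 1/(109*(-8317/14732)) = 877/962 - 1/109*(-14732/8317) = 877/962 + 14732/906553 = 809219165/872103986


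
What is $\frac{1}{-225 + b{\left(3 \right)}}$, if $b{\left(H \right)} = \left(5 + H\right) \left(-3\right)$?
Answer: $- \frac{1}{249} \approx -0.0040161$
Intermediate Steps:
$b{\left(H \right)} = -15 - 3 H$
$\frac{1}{-225 + b{\left(3 \right)}} = \frac{1}{-225 - 24} = \frac{1}{-249} = - \frac{1}{249}$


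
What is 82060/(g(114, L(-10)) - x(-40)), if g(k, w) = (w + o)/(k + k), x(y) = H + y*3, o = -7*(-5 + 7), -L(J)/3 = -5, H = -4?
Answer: 18709680/28273 ≈ 661.75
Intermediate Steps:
L(J) = 15 (L(J) = -3*(-5) = 15)
o = -14 (o = -7*2 = -14)
x(y) = -4 + 3*y (x(y) = -4 + y*3 = -4 + 3*y)
g(k, w) = (-14 + w)/(2*k) (g(k, w) = (w - 14)/(k + k) = (-14 + w)/((2*k)) = (-14 + w)*(1/(2*k)) = (-14 + w)/(2*k))
82060/(g(114, L(-10)) - x(-40)) = 82060/((½)*(-14 + 15)/114 - (-4 + 3*(-40))) = 82060/((½)*(1/114)*1 - (-4 - 120)) = 82060/(1/228 - 1*(-124)) = 82060/(1/228 + 124) = 82060/(28273/228) = 82060*(228/28273) = 18709680/28273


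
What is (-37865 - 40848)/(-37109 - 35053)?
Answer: 78713/72162 ≈ 1.0908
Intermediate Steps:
(-37865 - 40848)/(-37109 - 35053) = -78713/(-72162) = -78713*(-1/72162) = 78713/72162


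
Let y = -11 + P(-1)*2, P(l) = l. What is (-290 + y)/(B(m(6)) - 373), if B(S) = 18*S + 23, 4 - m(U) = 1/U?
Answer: 303/281 ≈ 1.0783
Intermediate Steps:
m(U) = 4 - 1/U
y = -13 (y = -11 - 1*2 = -11 - 2 = -13)
B(S) = 23 + 18*S
(-290 + y)/(B(m(6)) - 373) = (-290 - 13)/((23 + 18*(4 - 1/6)) - 373) = -303/((23 + 18*(4 - 1*1/6)) - 373) = -303/((23 + 18*(4 - 1/6)) - 373) = -303/((23 + 18*(23/6)) - 373) = -303/((23 + 69) - 373) = -303/(92 - 373) = -303/(-281) = -303*(-1/281) = 303/281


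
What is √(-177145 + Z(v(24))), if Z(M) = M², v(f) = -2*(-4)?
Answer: I*√177081 ≈ 420.81*I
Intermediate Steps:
v(f) = 8
√(-177145 + Z(v(24))) = √(-177145 + 8²) = √(-177145 + 64) = √(-177081) = I*√177081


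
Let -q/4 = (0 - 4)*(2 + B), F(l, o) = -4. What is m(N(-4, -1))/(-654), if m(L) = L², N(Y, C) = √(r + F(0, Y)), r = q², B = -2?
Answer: 2/327 ≈ 0.0061162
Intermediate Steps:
q = 0 (q = -4*(0 - 4)*(2 - 2) = -(-16)*0 = -4*0 = 0)
r = 0 (r = 0² = 0)
N(Y, C) = 2*I (N(Y, C) = √(0 - 4) = √(-4) = 2*I)
m(N(-4, -1))/(-654) = (2*I)²/(-654) = -4*(-1/654) = 2/327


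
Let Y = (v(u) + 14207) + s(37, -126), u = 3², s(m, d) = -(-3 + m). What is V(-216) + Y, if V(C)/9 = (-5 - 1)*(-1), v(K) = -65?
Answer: 14162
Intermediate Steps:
s(m, d) = 3 - m
u = 9
V(C) = 54 (V(C) = 9*((-5 - 1)*(-1)) = 9*(-6*(-1)) = 9*6 = 54)
Y = 14108 (Y = (-65 + 14207) + (3 - 1*37) = 14142 + (3 - 37) = 14142 - 34 = 14108)
V(-216) + Y = 54 + 14108 = 14162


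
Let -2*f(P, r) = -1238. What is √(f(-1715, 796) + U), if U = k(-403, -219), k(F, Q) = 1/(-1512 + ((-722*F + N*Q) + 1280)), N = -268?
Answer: √75578990095070/349426 ≈ 24.880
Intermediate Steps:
f(P, r) = 619 (f(P, r) = -½*(-1238) = 619)
k(F, Q) = 1/(-232 - 722*F - 268*Q) (k(F, Q) = 1/(-1512 + ((-722*F - 268*Q) + 1280)) = 1/(-1512 + (1280 - 722*F - 268*Q)) = 1/(-232 - 722*F - 268*Q))
U = 1/349426 (U = -1/(232 + 268*(-219) + 722*(-403)) = -1/(232 - 58692 - 290966) = -1/(-349426) = -1*(-1/349426) = 1/349426 ≈ 2.8618e-6)
√(f(-1715, 796) + U) = √(619 + 1/349426) = √(216294695/349426) = √75578990095070/349426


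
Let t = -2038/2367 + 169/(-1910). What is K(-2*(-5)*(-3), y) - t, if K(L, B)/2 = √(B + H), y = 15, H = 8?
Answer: 4292603/4520970 + 2*√23 ≈ 10.541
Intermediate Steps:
t = -4292603/4520970 (t = -2038*1/2367 + 169*(-1/1910) = -2038/2367 - 169/1910 = -4292603/4520970 ≈ -0.94949)
K(L, B) = 2*√(8 + B) (K(L, B) = 2*√(B + 8) = 2*√(8 + B))
K(-2*(-5)*(-3), y) - t = 2*√(8 + 15) - 1*(-4292603/4520970) = 2*√23 + 4292603/4520970 = 4292603/4520970 + 2*√23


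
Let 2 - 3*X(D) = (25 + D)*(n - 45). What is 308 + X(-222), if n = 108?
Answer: 13337/3 ≈ 4445.7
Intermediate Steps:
X(D) = -1573/3 - 21*D (X(D) = ⅔ - (25 + D)*(108 - 45)/3 = ⅔ - (25 + D)*63/3 = ⅔ - (1575 + 63*D)/3 = ⅔ + (-525 - 21*D) = -1573/3 - 21*D)
308 + X(-222) = 308 + (-1573/3 - 21*(-222)) = 308 + (-1573/3 + 4662) = 308 + 12413/3 = 13337/3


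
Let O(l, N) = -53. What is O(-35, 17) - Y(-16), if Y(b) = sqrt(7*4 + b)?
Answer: -53 - 2*sqrt(3) ≈ -56.464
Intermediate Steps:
Y(b) = sqrt(28 + b)
O(-35, 17) - Y(-16) = -53 - sqrt(28 - 16) = -53 - sqrt(12) = -53 - 2*sqrt(3)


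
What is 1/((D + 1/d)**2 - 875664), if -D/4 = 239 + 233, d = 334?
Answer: 111556/299959436097 ≈ 3.7190e-7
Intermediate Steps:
D = -1888 (D = -4*(239 + 233) = -4*472 = -1888)
1/((D + 1/d)**2 - 875664) = 1/((-1888 + 1/334)**2 - 875664) = 1/((-630591/334)**2 - 875664) = 1/(397645009281/111556 - 875664) = 1/(299959436097/111556) = 111556/299959436097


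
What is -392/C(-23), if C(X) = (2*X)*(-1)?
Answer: -196/23 ≈ -8.5217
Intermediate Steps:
C(X) = -2*X
-392/C(-23) = -392/((-2*(-23))) = -392/46 = -392*1/46 = -196/23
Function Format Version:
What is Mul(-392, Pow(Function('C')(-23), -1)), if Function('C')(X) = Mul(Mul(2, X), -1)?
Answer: Rational(-196, 23) ≈ -8.5217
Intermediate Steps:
Function('C')(X) = Mul(-2, X)
Mul(-392, Pow(Function('C')(-23), -1)) = Mul(-392, Pow(Mul(-2, -23), -1)) = Mul(-392, Pow(46, -1)) = Mul(-392, Rational(1, 46)) = Rational(-196, 23)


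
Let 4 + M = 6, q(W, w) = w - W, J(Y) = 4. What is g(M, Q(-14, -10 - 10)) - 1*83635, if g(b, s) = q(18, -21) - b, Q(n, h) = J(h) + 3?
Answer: -83676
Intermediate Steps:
Q(n, h) = 7 (Q(n, h) = 4 + 3 = 7)
M = 2 (M = -4 + 6 = 2)
g(b, s) = -39 - b (g(b, s) = (-21 - 1*18) - b = (-21 - 18) - b = -39 - b)
g(M, Q(-14, -10 - 10)) - 1*83635 = (-39 - 1*2) - 1*83635 = (-39 - 2) - 83635 = -41 - 83635 = -83676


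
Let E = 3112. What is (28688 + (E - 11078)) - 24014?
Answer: -3292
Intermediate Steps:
(28688 + (E - 11078)) - 24014 = (28688 + (3112 - 11078)) - 24014 = (28688 - 7966) - 24014 = 20722 - 24014 = -3292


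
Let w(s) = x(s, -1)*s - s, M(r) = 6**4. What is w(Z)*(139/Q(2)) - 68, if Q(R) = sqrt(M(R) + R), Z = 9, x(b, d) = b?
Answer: -68 + 5004*sqrt(1298)/649 ≈ 209.79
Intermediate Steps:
M(r) = 1296
Q(R) = sqrt(1296 + R)
w(s) = s**2 - s (w(s) = s*s - s = s**2 - s)
w(Z)*(139/Q(2)) - 68 = (9*(-1 + 9))*(139/(sqrt(1296 + 2))) - 68 = (9*8)*(139/(sqrt(1298))) - 68 = 72*(139*(sqrt(1298)/1298)) - 68 = 72*(139*sqrt(1298)/1298) - 68 = 5004*sqrt(1298)/649 - 68 = -68 + 5004*sqrt(1298)/649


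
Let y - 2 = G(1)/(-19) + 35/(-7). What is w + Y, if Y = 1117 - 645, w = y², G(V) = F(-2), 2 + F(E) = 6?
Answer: 174113/361 ≈ 482.31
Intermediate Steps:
F(E) = 4 (F(E) = -2 + 6 = 4)
G(V) = 4
y = -61/19 (y = 2 + (4/(-19) + 35/(-7)) = 2 + (4*(-1/19) + 35*(-⅐)) = 2 + (-4/19 - 5) = 2 - 99/19 = -61/19 ≈ -3.2105)
w = 3721/361 (w = (-61/19)² = 3721/361 ≈ 10.307)
Y = 472
w + Y = 3721/361 + 472 = 174113/361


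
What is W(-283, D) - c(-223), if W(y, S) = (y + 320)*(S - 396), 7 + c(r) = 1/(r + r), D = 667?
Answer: 4475165/446 ≈ 10034.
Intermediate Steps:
c(r) = -7 + 1/(2*r) (c(r) = -7 + 1/(r + r) = -7 + 1/(2*r))
W(y, S) = (-396 + S)*(320 + y) (W(y, S) = (320 + y)*(-396 + S) = (-396 + S)*(320 + y))
W(-283, D) - c(-223) = (-126720 - 396*(-283) + 320*667 + 667*(-283)) - (-7 + (½)/(-223)) = (-126720 + 112068 + 213440 - 188761) - (-7 + (½)*(-1/223)) = 10027 - (-7 - 1/446) = 10027 - 1*(-3123/446) = 10027 + 3123/446 = 4475165/446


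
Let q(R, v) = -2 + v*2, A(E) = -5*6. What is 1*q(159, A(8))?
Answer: -62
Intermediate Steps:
A(E) = -30
q(R, v) = -2 + 2*v
1*q(159, A(8)) = 1*(-2 + 2*(-30)) = 1*(-2 - 60) = 1*(-62) = -62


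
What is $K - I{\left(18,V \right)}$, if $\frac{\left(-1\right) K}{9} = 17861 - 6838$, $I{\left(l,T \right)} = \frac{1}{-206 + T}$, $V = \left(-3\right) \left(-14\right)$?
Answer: $- \frac{16269947}{164} \approx -99207.0$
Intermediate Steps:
$V = 42$
$K = -99207$ ($K = - 9 \left(17861 - 6838\right) = \left(-9\right) 11023 = -99207$)
$K - I{\left(18,V \right)} = -99207 - \frac{1}{-206 + 42} = -99207 - \frac{1}{-164} = -99207 - - \frac{1}{164} = -99207 + \frac{1}{164} = - \frac{16269947}{164}$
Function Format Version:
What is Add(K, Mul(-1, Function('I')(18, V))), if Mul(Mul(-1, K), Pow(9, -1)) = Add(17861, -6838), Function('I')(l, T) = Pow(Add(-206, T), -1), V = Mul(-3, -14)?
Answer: Rational(-16269947, 164) ≈ -99207.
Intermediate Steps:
V = 42
K = -99207 (K = Mul(-9, Add(17861, -6838)) = Mul(-9, 11023) = -99207)
Add(K, Mul(-1, Function('I')(18, V))) = Add(-99207, Mul(-1, Pow(Add(-206, 42), -1))) = Add(-99207, Mul(-1, Pow(-164, -1))) = Add(-99207, Mul(-1, Rational(-1, 164))) = Add(-99207, Rational(1, 164)) = Rational(-16269947, 164)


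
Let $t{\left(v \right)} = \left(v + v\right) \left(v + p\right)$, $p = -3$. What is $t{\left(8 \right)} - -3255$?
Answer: $3335$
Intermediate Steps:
$t{\left(v \right)} = 2 v \left(-3 + v\right)$ ($t{\left(v \right)} = \left(v + v\right) \left(v - 3\right) = 2 v \left(-3 + v\right)$)
$t{\left(8 \right)} - -3255 = 2 \cdot 8 \left(-3 + 8\right) - -3255 = 2 \cdot 8 \cdot 5 + 3255 = 80 + 3255 = 3335$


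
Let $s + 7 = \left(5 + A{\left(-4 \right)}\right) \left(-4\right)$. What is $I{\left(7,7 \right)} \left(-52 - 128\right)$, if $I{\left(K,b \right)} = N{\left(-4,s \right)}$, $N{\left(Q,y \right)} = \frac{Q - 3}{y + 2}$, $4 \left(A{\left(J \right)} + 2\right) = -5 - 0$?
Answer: $-105$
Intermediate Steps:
$A{\left(J \right)} = - \frac{13}{4}$ ($A{\left(J \right)} = -2 + \frac{-5 - 0}{4} = -2 + \frac{-5 + 0}{4} = -2 + \frac{1}{4} \left(-5\right) = -2 - \frac{5}{4} = - \frac{13}{4}$)
$s = -14$ ($s = -7 + \left(5 - \frac{13}{4}\right) \left(-4\right) = -7 + \frac{7}{4} \left(-4\right) = -7 - 7 = -14$)
$N{\left(Q,y \right)} = \frac{-3 + Q}{2 + y}$
$I{\left(K,b \right)} = \frac{7}{12}$ ($I{\left(K,b \right)} = \frac{-3 - 4}{2 - 14} = \frac{1}{-12} \left(-7\right) = \left(- \frac{1}{12}\right) \left(-7\right) = \frac{7}{12}$)
$I{\left(7,7 \right)} \left(-52 - 128\right) = \frac{7 \left(-52 - 128\right)}{12} = \frac{7}{12} \left(-180\right) = -105$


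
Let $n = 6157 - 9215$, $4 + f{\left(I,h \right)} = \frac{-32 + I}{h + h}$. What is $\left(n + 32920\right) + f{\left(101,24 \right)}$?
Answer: $\frac{477751}{16} \approx 29859.0$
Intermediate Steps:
$f{\left(I,h \right)} = -4 + \frac{-32 + I}{2 h}$ ($f{\left(I,h \right)} = -4 + \frac{-32 + I}{h + h} = -4 + \frac{-32 + I}{2 h}$)
$n = -3058$
$\left(n + 32920\right) + f{\left(101,24 \right)} = \left(-3058 + 32920\right) + \frac{-32 + 101 - 192}{2 \cdot 24} = 29862 + \frac{1}{2} \cdot \frac{1}{24} \left(-32 + 101 - 192\right) = 29862 + \frac{1}{2} \cdot \frac{1}{24} \left(-123\right) = 29862 - \frac{41}{16} = \frac{477751}{16}$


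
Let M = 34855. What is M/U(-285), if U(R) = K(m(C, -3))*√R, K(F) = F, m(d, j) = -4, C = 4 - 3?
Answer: 6971*I*√285/228 ≈ 516.16*I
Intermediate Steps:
C = 1
U(R) = -4*√R
M/U(-285) = 34855/((-4*I*√285)) = 34855*(I*√285/1140) = 6971*I*√285/228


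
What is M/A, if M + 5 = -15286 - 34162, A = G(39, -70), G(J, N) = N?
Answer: 49453/70 ≈ 706.47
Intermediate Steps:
A = -70
M = -49453 (M = -5 + (-15286 - 34162) = -5 - 49448 = -49453)
M/A = -49453/(-70) = -49453*(-1/70) = 49453/70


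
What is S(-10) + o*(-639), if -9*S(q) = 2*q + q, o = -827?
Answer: 1585369/3 ≈ 5.2846e+5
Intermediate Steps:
S(q) = -q/3 (S(q) = -(2*q + q)/9 = -q/3)
S(-10) + o*(-639) = -⅓*(-10) - 827*(-639) = 10/3 + 528453 = 1585369/3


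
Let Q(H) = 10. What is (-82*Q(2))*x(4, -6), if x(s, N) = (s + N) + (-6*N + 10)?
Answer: -36080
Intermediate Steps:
x(s, N) = 10 + s - 5*N (x(s, N) = (N + s) + (10 - 6*N) = 10 + s - 5*N)
(-82*Q(2))*x(4, -6) = (-82*10)*(10 + 4 - 5*(-6)) = -820*(10 + 4 + 30) = -820*44 = -36080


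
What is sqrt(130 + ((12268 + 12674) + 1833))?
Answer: sqrt(26905) ≈ 164.03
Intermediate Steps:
sqrt(130 + ((12268 + 12674) + 1833)) = sqrt(130 + (24942 + 1833)) = sqrt(130 + 26775) = sqrt(26905)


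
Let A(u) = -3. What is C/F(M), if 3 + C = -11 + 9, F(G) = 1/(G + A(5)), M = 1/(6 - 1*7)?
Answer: 20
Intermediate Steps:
M = -1 (M = 1/(6 - 7) = 1/(-1) = -1)
F(G) = 1/(-3 + G) (F(G) = 1/(G - 3) = 1/(-3 + G))
C = -5 (C = -3 + (-11 + 9) = -3 - 2 = -5)
C/F(M) = -5/(1/(-3 - 1)) = -5/(1/(-4)) = -5/(-¼) = -5*(-4) = 20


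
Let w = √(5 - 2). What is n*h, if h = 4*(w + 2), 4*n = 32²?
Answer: 2048 + 1024*√3 ≈ 3821.6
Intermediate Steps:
n = 256 (n = (¼)*32² = (¼)*1024 = 256)
w = √3 ≈ 1.7320
h = 8 + 4*√3 (h = 4*(√3 + 2) = 4*(2 + √3) = 8 + 4*√3 ≈ 14.928)
n*h = 256*(8 + 4*√3) = 2048 + 1024*√3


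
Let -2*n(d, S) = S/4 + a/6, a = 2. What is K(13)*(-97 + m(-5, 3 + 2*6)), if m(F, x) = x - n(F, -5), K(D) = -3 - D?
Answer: 3958/3 ≈ 1319.3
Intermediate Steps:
n(d, S) = -⅙ - S/8 (n(d, S) = -(S/4 + 2/6)/2 = -(S*(¼) + 2*(⅙))/2 = -(S/4 + ⅓)/2 = -(⅓ + S/4)/2 = -⅙ - S/8)
m(F, x) = -11/24 + x (m(F, x) = x - (-⅙ - ⅛*(-5)) = x - (-⅙ + 5/8) = x - 1*11/24 = x - 11/24 = -11/24 + x)
K(13)*(-97 + m(-5, 3 + 2*6)) = (-3 - 1*13)*(-97 + (-11/24 + (3 + 2*6))) = (-3 - 13)*(-97 + (-11/24 + (3 + 12))) = -16*(-97 + (-11/24 + 15)) = -16*(-97 + 349/24) = -16*(-1979/24) = 3958/3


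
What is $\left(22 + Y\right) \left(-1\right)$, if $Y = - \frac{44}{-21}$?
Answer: $- \frac{506}{21} \approx -24.095$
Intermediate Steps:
$Y = \frac{44}{21}$ ($Y = \left(-44\right) \left(- \frac{1}{21}\right) = \frac{44}{21} \approx 2.0952$)
$\left(22 + Y\right) \left(-1\right) = \left(22 + \frac{44}{21}\right) \left(-1\right) = \frac{506}{21} \left(-1\right) = - \frac{506}{21}$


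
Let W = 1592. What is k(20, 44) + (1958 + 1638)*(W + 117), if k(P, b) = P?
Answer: 6145584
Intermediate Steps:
k(20, 44) + (1958 + 1638)*(W + 117) = 20 + (1958 + 1638)*(1592 + 117) = 20 + 3596*1709 = 20 + 6145564 = 6145584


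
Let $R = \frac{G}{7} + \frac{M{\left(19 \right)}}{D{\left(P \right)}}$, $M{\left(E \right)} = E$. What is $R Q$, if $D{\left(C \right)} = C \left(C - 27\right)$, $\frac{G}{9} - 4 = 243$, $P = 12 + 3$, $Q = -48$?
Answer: $- \frac{1600028}{105} \approx -15238.0$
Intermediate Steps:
$P = 15$
$G = 2223$ ($G = 36 + 9 \cdot 243 = 36 + 2187 = 2223$)
$D{\left(C \right)} = C \left(-27 + C\right)$
$R = \frac{400007}{1260}$ ($R = \frac{2223}{7} + \frac{19}{15 \left(-27 + 15\right)} = 2223 \cdot \frac{1}{7} + \frac{19}{15 \left(-12\right)} = \frac{2223}{7} + \frac{19}{-180} = \frac{2223}{7} + 19 \left(- \frac{1}{180}\right) = \frac{2223}{7} - \frac{19}{180} = \frac{400007}{1260} \approx 317.47$)
$R Q = \frac{400007}{1260} \left(-48\right) = - \frac{1600028}{105}$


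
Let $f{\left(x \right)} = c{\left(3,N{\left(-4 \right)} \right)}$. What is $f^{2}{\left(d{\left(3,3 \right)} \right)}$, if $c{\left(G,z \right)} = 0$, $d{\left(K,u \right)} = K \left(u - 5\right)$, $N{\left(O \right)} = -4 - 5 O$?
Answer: $0$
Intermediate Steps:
$d{\left(K,u \right)} = K \left(-5 + u\right)$
$f{\left(x \right)} = 0$
$f^{2}{\left(d{\left(3,3 \right)} \right)} = 0^{2} = 0$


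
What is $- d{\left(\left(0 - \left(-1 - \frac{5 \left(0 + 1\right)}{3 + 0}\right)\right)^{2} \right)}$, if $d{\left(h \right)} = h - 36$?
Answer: $\frac{260}{9} \approx 28.889$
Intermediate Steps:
$d{\left(h \right)} = -36 + h$ ($d{\left(h \right)} = h - 36 = -36 + h$)
$- d{\left(\left(0 - \left(-1 - \frac{5 \left(0 + 1\right)}{3 + 0}\right)\right)^{2} \right)} = - (-36 + \left(0 - \left(-1 - \frac{5 \left(0 + 1\right)}{3 + 0}\right)\right)^{2}) = - (-36 + \left(0 - \left(-1 - \frac{5}{3}\right)\right)^{2}) = - (-36 + \left(0 - \left(-1 - 5 \cdot \frac{1}{3}\right)\right)^{2}) = - (-36 + \left(0 + \left(\left(5 \cdot \frac{1}{3} + 4\right) - 3\right)\right)^{2}) = - (-36 + \left(0 + \left(\left(\frac{5}{3} + 4\right) - 3\right)\right)^{2}) = - (-36 + \left(0 + \left(\frac{17}{3} - 3\right)\right)^{2}) = - (-36 + \left(0 + \frac{8}{3}\right)^{2}) = - (-36 + \left(\frac{8}{3}\right)^{2}) = - (-36 + \frac{64}{9}) = \left(-1\right) \left(- \frac{260}{9}\right) = \frac{260}{9}$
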